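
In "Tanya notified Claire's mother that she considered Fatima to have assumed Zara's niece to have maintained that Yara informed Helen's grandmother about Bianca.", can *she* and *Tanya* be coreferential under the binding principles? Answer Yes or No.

Yes

*Tanya* is an R-expression; Principle C requires it to be free (not bound by any c-commanding expression).
— she: subject of the clause headed by 'considered'; the pronoun does not c-command the R-expression — coreference allowed.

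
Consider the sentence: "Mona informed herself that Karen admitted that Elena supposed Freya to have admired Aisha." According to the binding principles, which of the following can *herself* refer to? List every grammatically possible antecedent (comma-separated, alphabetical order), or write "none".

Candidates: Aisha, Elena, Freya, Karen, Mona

*herself* is a reflexive; Principle A requires it to be bound within its binding domain — the matrix clause.
— Aisha: object of the clause headed by 'admired'; does not c-command the reflexive — cannot bind it (Principle A).
— Elena: subject of the clause headed by 'supposed'; does not c-command the reflexive — cannot bind it (Principle A).
— Freya: subject of the clause headed by 'admired'; does not c-command the reflexive — cannot bind it (Principle A).
— Karen: subject of the clause headed by 'admitted'; does not c-command the reflexive — cannot bind it (Principle A).
— Mona: subject of the matrix clause; c-commands the reflexive within its binding domain — allowed (Principle A).

Mona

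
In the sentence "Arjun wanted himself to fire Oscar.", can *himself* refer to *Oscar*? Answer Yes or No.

No

*himself* is a reflexive; Principle A requires it to be bound within its binding domain — the matrix clause.
— Oscar: object of the clause headed by 'fire'; does not c-command the reflexive — cannot bind it (Principle A).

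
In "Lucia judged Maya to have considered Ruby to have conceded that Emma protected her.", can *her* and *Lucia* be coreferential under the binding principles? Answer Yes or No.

Yes

*Lucia* is an R-expression; Principle C requires it to be free (not bound by any c-commanding expression).
— her: object of the clause headed by 'protected'; the pronoun does not c-command the R-expression — coreference allowed.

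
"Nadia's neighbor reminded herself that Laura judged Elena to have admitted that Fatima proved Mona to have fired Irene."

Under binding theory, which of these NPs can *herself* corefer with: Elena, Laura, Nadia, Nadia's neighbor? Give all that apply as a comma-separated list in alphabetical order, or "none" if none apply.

Nadia's neighbor

*herself* is a reflexive; Principle A requires it to be bound within its binding domain — the matrix clause.
— Elena: subject of the clause headed by 'admitted'; does not c-command the reflexive — cannot bind it (Principle A).
— Laura: subject of the clause headed by 'judged'; does not c-command the reflexive — cannot bind it (Principle A).
— Nadia: possessor inside the subject DP of the matrix clause; does not c-command the reflexive — cannot bind it (Principle A).
— Nadia's neighbor: subject of the matrix clause; c-commands the reflexive within its binding domain — allowed (Principle A).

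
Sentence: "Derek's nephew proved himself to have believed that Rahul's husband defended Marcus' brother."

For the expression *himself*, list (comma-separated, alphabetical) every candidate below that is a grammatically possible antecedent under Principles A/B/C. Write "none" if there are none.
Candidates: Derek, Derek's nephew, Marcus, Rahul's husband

Derek's nephew

*himself* is a reflexive; Principle A requires it to be bound within its binding domain — the matrix clause.
— Derek: possessor inside the subject DP of the matrix clause; does not c-command the reflexive — cannot bind it (Principle A).
— Derek's nephew: subject of the matrix clause; c-commands the reflexive within its binding domain — allowed (Principle A).
— Marcus: possessor inside the object DP of the clause headed by 'defended'; does not c-command the reflexive — cannot bind it (Principle A).
— Rahul's husband: subject of the clause headed by 'defended'; does not c-command the reflexive — cannot bind it (Principle A).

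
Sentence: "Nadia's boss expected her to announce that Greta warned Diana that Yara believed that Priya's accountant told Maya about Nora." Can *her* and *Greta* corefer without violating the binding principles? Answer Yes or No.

No

*Greta* is an R-expression; Principle C requires it to be free (not bound by any c-commanding expression).
— her: subject of the clause headed by 'announce'; the pronoun c-commands the R-expression — coreference blocked (Principle C).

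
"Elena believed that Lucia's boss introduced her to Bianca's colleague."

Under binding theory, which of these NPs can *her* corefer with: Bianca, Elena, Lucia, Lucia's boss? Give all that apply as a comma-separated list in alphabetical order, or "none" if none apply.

Elena, Lucia

*her* is a pronoun; Principle B requires it to be free in its binding domain — the clause headed by 'introduced'.
— Bianca: possessor inside the second object DP of the clause headed by 'introduced'; is c-commanded by the pronoun; coreference would bind this R-expression — blocked (Principle C).
— Elena: subject of the matrix clause; c-commands the pronoun but lies outside its binding domain — allowed.
— Lucia: possessor inside the subject DP of the clause headed by 'introduced'; does not c-command the pronoun — Principle B does not apply; allowed.
— Lucia's boss: subject of the clause headed by 'introduced'; c-commands the pronoun within its binding domain — blocked (Principle B).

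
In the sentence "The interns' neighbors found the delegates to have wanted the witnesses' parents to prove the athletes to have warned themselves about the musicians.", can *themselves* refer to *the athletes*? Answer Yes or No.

Yes

*themselves* is a reflexive; Principle A requires it to be bound within its binding domain — the clause headed by 'warned'.
— the athletes: subject of the clause headed by 'warned'; c-commands the reflexive within its binding domain — allowed (Principle A).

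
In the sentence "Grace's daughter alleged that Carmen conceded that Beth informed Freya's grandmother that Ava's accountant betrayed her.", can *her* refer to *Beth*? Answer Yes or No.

*her* is a pronoun; Principle B requires it to be free in its binding domain — the clause headed by 'betrayed'.
— Beth: subject of the clause headed by 'informed'; c-commands the pronoun but lies outside its binding domain — allowed.

Yes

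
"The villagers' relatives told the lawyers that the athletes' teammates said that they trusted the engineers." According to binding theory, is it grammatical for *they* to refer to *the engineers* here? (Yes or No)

*the engineers* is an R-expression; Principle C requires it to be free (not bound by any c-commanding expression).
— they: subject of the clause headed by 'trusted'; the pronoun c-commands the R-expression — coreference blocked (Principle C).

No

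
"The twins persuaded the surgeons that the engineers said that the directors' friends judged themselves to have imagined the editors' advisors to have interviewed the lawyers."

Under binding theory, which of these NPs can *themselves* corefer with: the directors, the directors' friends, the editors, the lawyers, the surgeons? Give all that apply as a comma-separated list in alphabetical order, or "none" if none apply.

*themselves* is a reflexive; Principle A requires it to be bound within its binding domain — the clause headed by 'judged'.
— the directors: possessor inside the subject DP of the clause headed by 'judged'; does not c-command the reflexive — cannot bind it (Principle A).
— the directors' friends: subject of the clause headed by 'judged'; c-commands the reflexive within its binding domain — allowed (Principle A).
— the editors: possessor inside the subject DP of the clause headed by 'interviewed'; does not c-command the reflexive — cannot bind it (Principle A).
— the lawyers: object of the clause headed by 'interviewed'; does not c-command the reflexive — cannot bind it (Principle A).
— the surgeons: object of the matrix clause; c-commands the reflexive but lies outside its binding domain — cannot bind it (Principle A).

the directors' friends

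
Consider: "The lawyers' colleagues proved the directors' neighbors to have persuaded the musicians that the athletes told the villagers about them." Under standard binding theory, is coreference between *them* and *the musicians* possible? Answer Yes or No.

Yes

*the musicians* is an R-expression; Principle C requires it to be free (not bound by any c-commanding expression).
— them: second object of the clause headed by 'told'; the pronoun does not c-command the R-expression — coreference allowed.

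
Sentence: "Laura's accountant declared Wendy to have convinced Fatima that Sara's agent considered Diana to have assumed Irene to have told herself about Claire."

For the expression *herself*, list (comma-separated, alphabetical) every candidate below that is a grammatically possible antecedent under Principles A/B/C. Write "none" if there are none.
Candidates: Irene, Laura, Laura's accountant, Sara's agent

Irene

*herself* is a reflexive; Principle A requires it to be bound within its binding domain — the clause headed by 'told'.
— Irene: subject of the clause headed by 'told'; c-commands the reflexive within its binding domain — allowed (Principle A).
— Laura: possessor inside the subject DP of the matrix clause; does not c-command the reflexive — cannot bind it (Principle A).
— Laura's accountant: subject of the matrix clause; c-commands the reflexive but lies outside its binding domain — cannot bind it (Principle A).
— Sara's agent: subject of the clause headed by 'considered'; c-commands the reflexive but lies outside its binding domain — cannot bind it (Principle A).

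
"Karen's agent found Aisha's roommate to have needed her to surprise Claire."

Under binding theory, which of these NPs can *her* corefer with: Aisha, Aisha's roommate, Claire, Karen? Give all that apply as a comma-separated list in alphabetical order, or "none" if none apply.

Aisha, Karen

*her* is a pronoun; Principle B requires it to be free in its binding domain — the clause headed by 'needed'.
— Aisha: possessor inside the subject DP of the clause headed by 'needed'; does not c-command the pronoun — Principle B does not apply; allowed.
— Aisha's roommate: subject of the clause headed by 'needed'; c-commands the pronoun within its binding domain — blocked (Principle B).
— Claire: object of the clause headed by 'surprise'; is c-commanded by the pronoun; coreference would bind this R-expression — blocked (Principle C).
— Karen: possessor inside the subject DP of the matrix clause; does not c-command the pronoun — Principle B does not apply; allowed.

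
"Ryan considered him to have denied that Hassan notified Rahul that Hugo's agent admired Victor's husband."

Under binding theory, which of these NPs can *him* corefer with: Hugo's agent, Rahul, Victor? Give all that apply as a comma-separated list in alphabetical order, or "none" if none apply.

none

*him* is a pronoun; Principle B requires it to be free in its binding domain — the matrix clause.
— Hugo's agent: subject of the clause headed by 'admired'; is c-commanded by the pronoun; coreference would bind this R-expression — blocked (Principle C).
— Rahul: object of the clause headed by 'notified'; is c-commanded by the pronoun; coreference would bind this R-expression — blocked (Principle C).
— Victor: possessor inside the object DP of the clause headed by 'admired'; is c-commanded by the pronoun; coreference would bind this R-expression — blocked (Principle C).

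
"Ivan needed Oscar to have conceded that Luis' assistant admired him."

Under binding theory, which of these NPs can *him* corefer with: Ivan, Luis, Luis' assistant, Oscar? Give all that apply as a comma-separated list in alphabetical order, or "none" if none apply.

Ivan, Luis, Oscar

*him* is a pronoun; Principle B requires it to be free in its binding domain — the clause headed by 'admired'.
— Ivan: subject of the matrix clause; c-commands the pronoun but lies outside its binding domain — allowed.
— Luis: possessor inside the subject DP of the clause headed by 'admired'; does not c-command the pronoun — Principle B does not apply; allowed.
— Luis' assistant: subject of the clause headed by 'admired'; c-commands the pronoun within its binding domain — blocked (Principle B).
— Oscar: subject of the clause headed by 'conceded'; c-commands the pronoun but lies outside its binding domain — allowed.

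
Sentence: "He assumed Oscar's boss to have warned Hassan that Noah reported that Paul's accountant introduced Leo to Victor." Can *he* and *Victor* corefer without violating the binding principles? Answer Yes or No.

*Victor* is an R-expression; Principle C requires it to be free (not bound by any c-commanding expression).
— he: subject of the matrix clause; the pronoun c-commands the R-expression — coreference blocked (Principle C).

No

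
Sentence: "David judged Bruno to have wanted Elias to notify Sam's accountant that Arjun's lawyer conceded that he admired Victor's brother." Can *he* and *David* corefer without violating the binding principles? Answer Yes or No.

*David* is an R-expression; Principle C requires it to be free (not bound by any c-commanding expression).
— he: subject of the clause headed by 'admired'; the pronoun does not c-command the R-expression — coreference allowed.

Yes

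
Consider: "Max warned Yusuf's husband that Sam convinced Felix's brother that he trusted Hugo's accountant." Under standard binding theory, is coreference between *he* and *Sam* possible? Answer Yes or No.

*Sam* is an R-expression; Principle C requires it to be free (not bound by any c-commanding expression).
— he: subject of the clause headed by 'trusted'; the pronoun does not c-command the R-expression — coreference allowed.

Yes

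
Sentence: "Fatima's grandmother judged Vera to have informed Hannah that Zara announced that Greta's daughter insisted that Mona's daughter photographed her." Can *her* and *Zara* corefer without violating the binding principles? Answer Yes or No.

*Zara* is an R-expression; Principle C requires it to be free (not bound by any c-commanding expression).
— her: object of the clause headed by 'photographed'; the pronoun does not c-command the R-expression — coreference allowed.

Yes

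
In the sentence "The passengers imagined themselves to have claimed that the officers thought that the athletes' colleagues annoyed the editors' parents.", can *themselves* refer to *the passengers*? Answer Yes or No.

Yes

*themselves* is a reflexive; Principle A requires it to be bound within its binding domain — the matrix clause.
— the passengers: subject of the matrix clause; c-commands the reflexive within its binding domain — allowed (Principle A).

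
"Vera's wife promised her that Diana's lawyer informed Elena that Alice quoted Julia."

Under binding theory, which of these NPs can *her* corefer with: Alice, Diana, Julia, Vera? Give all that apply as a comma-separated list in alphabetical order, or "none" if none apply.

Vera

*her* is a pronoun; Principle B requires it to be free in its binding domain — the matrix clause.
— Alice: subject of the clause headed by 'quoted'; is c-commanded by the pronoun; coreference would bind this R-expression — blocked (Principle C).
— Diana: possessor inside the subject DP of the clause headed by 'informed'; is c-commanded by the pronoun; coreference would bind this R-expression — blocked (Principle C).
— Julia: object of the clause headed by 'quoted'; is c-commanded by the pronoun; coreference would bind this R-expression — blocked (Principle C).
— Vera: possessor inside the subject DP of the matrix clause; does not c-command the pronoun — Principle B does not apply; allowed.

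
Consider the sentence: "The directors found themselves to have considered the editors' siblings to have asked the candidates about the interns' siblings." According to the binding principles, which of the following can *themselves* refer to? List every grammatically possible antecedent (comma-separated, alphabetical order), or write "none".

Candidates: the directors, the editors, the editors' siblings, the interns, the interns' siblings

the directors

*themselves* is a reflexive; Principle A requires it to be bound within its binding domain — the matrix clause.
— the directors: subject of the matrix clause; c-commands the reflexive within its binding domain — allowed (Principle A).
— the editors: possessor inside the subject DP of the clause headed by 'asked'; does not c-command the reflexive — cannot bind it (Principle A).
— the editors' siblings: subject of the clause headed by 'asked'; does not c-command the reflexive — cannot bind it (Principle A).
— the interns: possessor inside the second object DP of the clause headed by 'asked'; does not c-command the reflexive — cannot bind it (Principle A).
— the interns' siblings: second object of the clause headed by 'asked'; does not c-command the reflexive — cannot bind it (Principle A).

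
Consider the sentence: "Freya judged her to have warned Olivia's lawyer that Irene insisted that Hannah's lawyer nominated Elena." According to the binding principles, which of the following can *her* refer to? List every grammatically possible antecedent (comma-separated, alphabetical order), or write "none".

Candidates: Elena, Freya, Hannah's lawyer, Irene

*her* is a pronoun; Principle B requires it to be free in its binding domain — the matrix clause.
— Elena: object of the clause headed by 'nominated'; is c-commanded by the pronoun; coreference would bind this R-expression — blocked (Principle C).
— Freya: subject of the matrix clause; c-commands the pronoun within its binding domain — blocked (Principle B).
— Hannah's lawyer: subject of the clause headed by 'nominated'; is c-commanded by the pronoun; coreference would bind this R-expression — blocked (Principle C).
— Irene: subject of the clause headed by 'insisted'; is c-commanded by the pronoun; coreference would bind this R-expression — blocked (Principle C).

none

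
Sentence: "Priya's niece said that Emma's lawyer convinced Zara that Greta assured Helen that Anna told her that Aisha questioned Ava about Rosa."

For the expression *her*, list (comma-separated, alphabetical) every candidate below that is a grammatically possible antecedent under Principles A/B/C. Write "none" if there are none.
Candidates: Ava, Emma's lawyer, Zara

*her* is a pronoun; Principle B requires it to be free in its binding domain — the clause headed by 'told'.
— Ava: object of the clause headed by 'questioned'; is c-commanded by the pronoun; coreference would bind this R-expression — blocked (Principle C).
— Emma's lawyer: subject of the clause headed by 'convinced'; c-commands the pronoun but lies outside its binding domain — allowed.
— Zara: object of the clause headed by 'convinced'; c-commands the pronoun but lies outside its binding domain — allowed.

Emma's lawyer, Zara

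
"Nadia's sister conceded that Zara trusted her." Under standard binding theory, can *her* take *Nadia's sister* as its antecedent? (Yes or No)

*her* is a pronoun; Principle B requires it to be free in its binding domain — the clause headed by 'trusted'.
— Nadia's sister: subject of the matrix clause; c-commands the pronoun but lies outside its binding domain — allowed.

Yes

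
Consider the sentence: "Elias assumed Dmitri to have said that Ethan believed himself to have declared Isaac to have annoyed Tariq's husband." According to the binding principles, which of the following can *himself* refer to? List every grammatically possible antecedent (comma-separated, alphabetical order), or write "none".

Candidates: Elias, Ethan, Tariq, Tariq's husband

*himself* is a reflexive; Principle A requires it to be bound within its binding domain — the clause headed by 'believed'.
— Elias: subject of the matrix clause; c-commands the reflexive but lies outside its binding domain — cannot bind it (Principle A).
— Ethan: subject of the clause headed by 'believed'; c-commands the reflexive within its binding domain — allowed (Principle A).
— Tariq: possessor inside the object DP of the clause headed by 'annoyed'; does not c-command the reflexive — cannot bind it (Principle A).
— Tariq's husband: object of the clause headed by 'annoyed'; does not c-command the reflexive — cannot bind it (Principle A).

Ethan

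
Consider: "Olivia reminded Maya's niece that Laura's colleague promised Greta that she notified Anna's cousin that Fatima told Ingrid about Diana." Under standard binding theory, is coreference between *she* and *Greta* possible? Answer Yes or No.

*Greta* is an R-expression; Principle C requires it to be free (not bound by any c-commanding expression).
— she: subject of the clause headed by 'notified'; the pronoun does not c-command the R-expression — coreference allowed.

Yes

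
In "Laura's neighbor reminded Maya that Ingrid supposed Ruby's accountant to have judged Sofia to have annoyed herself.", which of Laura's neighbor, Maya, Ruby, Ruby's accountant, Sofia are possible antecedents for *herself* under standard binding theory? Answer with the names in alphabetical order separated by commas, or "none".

*herself* is a reflexive; Principle A requires it to be bound within its binding domain — the clause headed by 'annoyed'.
— Laura's neighbor: subject of the matrix clause; c-commands the reflexive but lies outside its binding domain — cannot bind it (Principle A).
— Maya: object of the matrix clause; c-commands the reflexive but lies outside its binding domain — cannot bind it (Principle A).
— Ruby: possessor inside the subject DP of the clause headed by 'judged'; does not c-command the reflexive — cannot bind it (Principle A).
— Ruby's accountant: subject of the clause headed by 'judged'; c-commands the reflexive but lies outside its binding domain — cannot bind it (Principle A).
— Sofia: subject of the clause headed by 'annoyed'; c-commands the reflexive within its binding domain — allowed (Principle A).

Sofia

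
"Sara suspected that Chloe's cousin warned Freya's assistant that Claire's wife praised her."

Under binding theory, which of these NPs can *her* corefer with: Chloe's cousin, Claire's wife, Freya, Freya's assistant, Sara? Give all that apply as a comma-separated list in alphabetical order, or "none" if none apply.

Chloe's cousin, Freya, Freya's assistant, Sara

*her* is a pronoun; Principle B requires it to be free in its binding domain — the clause headed by 'praised'.
— Chloe's cousin: subject of the clause headed by 'warned'; c-commands the pronoun but lies outside its binding domain — allowed.
— Claire's wife: subject of the clause headed by 'praised'; c-commands the pronoun within its binding domain — blocked (Principle B).
— Freya: possessor inside the object DP of the clause headed by 'warned'; does not c-command the pronoun — Principle B does not apply; allowed.
— Freya's assistant: object of the clause headed by 'warned'; c-commands the pronoun but lies outside its binding domain — allowed.
— Sara: subject of the matrix clause; c-commands the pronoun but lies outside its binding domain — allowed.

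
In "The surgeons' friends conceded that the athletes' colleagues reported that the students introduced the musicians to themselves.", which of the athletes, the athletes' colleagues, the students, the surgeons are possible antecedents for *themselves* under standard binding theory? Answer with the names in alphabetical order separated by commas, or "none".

*themselves* is a reflexive; Principle A requires it to be bound within its binding domain — the clause headed by 'introduced'.
— the athletes: possessor inside the subject DP of the clause headed by 'reported'; does not c-command the reflexive — cannot bind it (Principle A).
— the athletes' colleagues: subject of the clause headed by 'reported'; c-commands the reflexive but lies outside its binding domain — cannot bind it (Principle A).
— the students: subject of the clause headed by 'introduced'; c-commands the reflexive within its binding domain — allowed (Principle A).
— the surgeons: possessor inside the subject DP of the matrix clause; does not c-command the reflexive — cannot bind it (Principle A).

the students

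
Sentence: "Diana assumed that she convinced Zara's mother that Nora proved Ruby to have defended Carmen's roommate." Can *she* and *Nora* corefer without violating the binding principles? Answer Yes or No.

No

*Nora* is an R-expression; Principle C requires it to be free (not bound by any c-commanding expression).
— she: subject of the clause headed by 'convinced'; the pronoun c-commands the R-expression — coreference blocked (Principle C).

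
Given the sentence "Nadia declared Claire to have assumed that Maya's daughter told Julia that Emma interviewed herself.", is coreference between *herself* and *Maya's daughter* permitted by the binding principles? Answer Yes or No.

No

*herself* is a reflexive; Principle A requires it to be bound within its binding domain — the clause headed by 'interviewed'.
— Maya's daughter: subject of the clause headed by 'told'; c-commands the reflexive but lies outside its binding domain — cannot bind it (Principle A).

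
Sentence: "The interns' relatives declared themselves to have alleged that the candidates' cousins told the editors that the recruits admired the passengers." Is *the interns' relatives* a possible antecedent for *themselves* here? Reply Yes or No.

Yes

*themselves* is a reflexive; Principle A requires it to be bound within its binding domain — the matrix clause.
— the interns' relatives: subject of the matrix clause; c-commands the reflexive within its binding domain — allowed (Principle A).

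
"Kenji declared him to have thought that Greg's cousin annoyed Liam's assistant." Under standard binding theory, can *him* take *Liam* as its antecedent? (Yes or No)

*him* is a pronoun; Principle B requires it to be free in its binding domain — the matrix clause.
— Liam: possessor inside the object DP of the clause headed by 'annoyed'; is c-commanded by the pronoun; coreference would bind this R-expression — blocked (Principle C).

No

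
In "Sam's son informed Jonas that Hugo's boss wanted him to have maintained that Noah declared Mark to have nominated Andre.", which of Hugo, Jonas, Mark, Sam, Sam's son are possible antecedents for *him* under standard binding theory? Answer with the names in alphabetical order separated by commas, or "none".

*him* is a pronoun; Principle B requires it to be free in its binding domain — the clause headed by 'wanted'.
— Hugo: possessor inside the subject DP of the clause headed by 'wanted'; does not c-command the pronoun — Principle B does not apply; allowed.
— Jonas: object of the matrix clause; c-commands the pronoun but lies outside its binding domain — allowed.
— Mark: subject of the clause headed by 'nominated'; is c-commanded by the pronoun; coreference would bind this R-expression — blocked (Principle C).
— Sam: possessor inside the subject DP of the matrix clause; does not c-command the pronoun — Principle B does not apply; allowed.
— Sam's son: subject of the matrix clause; c-commands the pronoun but lies outside its binding domain — allowed.

Hugo, Jonas, Sam, Sam's son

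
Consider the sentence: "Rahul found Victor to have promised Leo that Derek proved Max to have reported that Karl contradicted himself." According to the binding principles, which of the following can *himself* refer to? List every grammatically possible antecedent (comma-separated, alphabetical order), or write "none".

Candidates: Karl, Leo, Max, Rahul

Karl

*himself* is a reflexive; Principle A requires it to be bound within its binding domain — the clause headed by 'contradicted'.
— Karl: subject of the clause headed by 'contradicted'; c-commands the reflexive within its binding domain — allowed (Principle A).
— Leo: object of the clause headed by 'promised'; c-commands the reflexive but lies outside its binding domain — cannot bind it (Principle A).
— Max: subject of the clause headed by 'reported'; c-commands the reflexive but lies outside its binding domain — cannot bind it (Principle A).
— Rahul: subject of the matrix clause; c-commands the reflexive but lies outside its binding domain — cannot bind it (Principle A).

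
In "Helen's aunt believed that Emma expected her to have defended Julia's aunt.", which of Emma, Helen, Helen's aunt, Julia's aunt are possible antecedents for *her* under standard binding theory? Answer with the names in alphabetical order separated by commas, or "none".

*her* is a pronoun; Principle B requires it to be free in its binding domain — the clause headed by 'expected'.
— Emma: subject of the clause headed by 'expected'; c-commands the pronoun within its binding domain — blocked (Principle B).
— Helen: possessor inside the subject DP of the matrix clause; does not c-command the pronoun — Principle B does not apply; allowed.
— Helen's aunt: subject of the matrix clause; c-commands the pronoun but lies outside its binding domain — allowed.
— Julia's aunt: object of the clause headed by 'defended'; is c-commanded by the pronoun; coreference would bind this R-expression — blocked (Principle C).

Helen, Helen's aunt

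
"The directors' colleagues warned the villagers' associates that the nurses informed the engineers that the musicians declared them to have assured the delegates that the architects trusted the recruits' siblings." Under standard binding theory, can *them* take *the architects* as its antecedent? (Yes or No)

No

*them* is a pronoun; Principle B requires it to be free in its binding domain — the clause headed by 'declared'.
— the architects: subject of the clause headed by 'trusted'; is c-commanded by the pronoun; coreference would bind this R-expression — blocked (Principle C).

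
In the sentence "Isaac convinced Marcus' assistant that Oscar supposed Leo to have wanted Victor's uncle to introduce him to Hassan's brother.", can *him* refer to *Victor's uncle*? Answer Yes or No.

No

*him* is a pronoun; Principle B requires it to be free in its binding domain — the clause headed by 'introduce'.
— Victor's uncle: subject of the clause headed by 'introduce'; c-commands the pronoun within its binding domain — blocked (Principle B).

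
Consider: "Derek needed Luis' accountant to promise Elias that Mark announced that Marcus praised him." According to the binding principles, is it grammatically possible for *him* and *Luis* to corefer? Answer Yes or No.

*him* is a pronoun; Principle B requires it to be free in its binding domain — the clause headed by 'praised'.
— Luis: possessor inside the subject DP of the clause headed by 'promise'; does not c-command the pronoun — Principle B does not apply; allowed.

Yes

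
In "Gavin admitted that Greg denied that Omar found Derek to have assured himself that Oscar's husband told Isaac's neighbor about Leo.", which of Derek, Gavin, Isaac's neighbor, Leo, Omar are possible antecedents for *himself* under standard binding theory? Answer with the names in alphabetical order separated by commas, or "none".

*himself* is a reflexive; Principle A requires it to be bound within its binding domain — the clause headed by 'assured'.
— Derek: subject of the clause headed by 'assured'; c-commands the reflexive within its binding domain — allowed (Principle A).
— Gavin: subject of the matrix clause; c-commands the reflexive but lies outside its binding domain — cannot bind it (Principle A).
— Isaac's neighbor: object of the clause headed by 'told'; does not c-command the reflexive — cannot bind it (Principle A).
— Leo: second object of the clause headed by 'told'; does not c-command the reflexive — cannot bind it (Principle A).
— Omar: subject of the clause headed by 'found'; c-commands the reflexive but lies outside its binding domain — cannot bind it (Principle A).

Derek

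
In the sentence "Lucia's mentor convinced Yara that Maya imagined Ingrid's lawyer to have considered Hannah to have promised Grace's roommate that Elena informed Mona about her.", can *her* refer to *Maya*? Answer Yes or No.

Yes

*her* is a pronoun; Principle B requires it to be free in its binding domain — the clause headed by 'informed'.
— Maya: subject of the clause headed by 'imagined'; c-commands the pronoun but lies outside its binding domain — allowed.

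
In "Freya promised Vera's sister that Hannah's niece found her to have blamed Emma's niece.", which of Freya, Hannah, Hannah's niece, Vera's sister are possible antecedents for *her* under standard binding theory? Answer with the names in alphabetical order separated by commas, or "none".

*her* is a pronoun; Principle B requires it to be free in its binding domain — the clause headed by 'found'.
— Freya: subject of the matrix clause; c-commands the pronoun but lies outside its binding domain — allowed.
— Hannah: possessor inside the subject DP of the clause headed by 'found'; does not c-command the pronoun — Principle B does not apply; allowed.
— Hannah's niece: subject of the clause headed by 'found'; c-commands the pronoun within its binding domain — blocked (Principle B).
— Vera's sister: object of the matrix clause; c-commands the pronoun but lies outside its binding domain — allowed.

Freya, Hannah, Vera's sister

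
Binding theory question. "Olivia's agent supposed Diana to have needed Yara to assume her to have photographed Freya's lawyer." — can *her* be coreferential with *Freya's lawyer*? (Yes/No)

*her* is a pronoun; Principle B requires it to be free in its binding domain — the clause headed by 'assume'.
— Freya's lawyer: object of the clause headed by 'photographed'; is c-commanded by the pronoun; coreference would bind this R-expression — blocked (Principle C).

No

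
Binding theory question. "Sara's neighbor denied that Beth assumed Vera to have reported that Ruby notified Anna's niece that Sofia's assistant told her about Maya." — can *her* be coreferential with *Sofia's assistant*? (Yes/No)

No

*her* is a pronoun; Principle B requires it to be free in its binding domain — the clause headed by 'told'.
— Sofia's assistant: subject of the clause headed by 'told'; c-commands the pronoun within its binding domain — blocked (Principle B).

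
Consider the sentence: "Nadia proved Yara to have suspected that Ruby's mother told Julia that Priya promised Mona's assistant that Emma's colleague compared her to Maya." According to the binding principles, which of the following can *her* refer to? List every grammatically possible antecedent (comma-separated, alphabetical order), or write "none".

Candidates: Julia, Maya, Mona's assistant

Julia, Mona's assistant

*her* is a pronoun; Principle B requires it to be free in its binding domain — the clause headed by 'compared'.
— Julia: object of the clause headed by 'told'; c-commands the pronoun but lies outside its binding domain — allowed.
— Maya: second object of the clause headed by 'compared'; is c-commanded by the pronoun; coreference would bind this R-expression — blocked (Principle C).
— Mona's assistant: object of the clause headed by 'promised'; c-commands the pronoun but lies outside its binding domain — allowed.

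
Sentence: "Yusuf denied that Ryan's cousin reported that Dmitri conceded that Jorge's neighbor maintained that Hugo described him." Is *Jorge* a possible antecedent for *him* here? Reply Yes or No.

Yes

*him* is a pronoun; Principle B requires it to be free in its binding domain — the clause headed by 'described'.
— Jorge: possessor inside the subject DP of the clause headed by 'maintained'; does not c-command the pronoun — Principle B does not apply; allowed.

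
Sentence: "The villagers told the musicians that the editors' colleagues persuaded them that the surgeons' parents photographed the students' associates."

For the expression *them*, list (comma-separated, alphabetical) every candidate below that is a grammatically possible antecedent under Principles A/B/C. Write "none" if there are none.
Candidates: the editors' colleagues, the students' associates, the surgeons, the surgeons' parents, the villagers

the villagers

*them* is a pronoun; Principle B requires it to be free in its binding domain — the clause headed by 'persuaded'.
— the editors' colleagues: subject of the clause headed by 'persuaded'; c-commands the pronoun within its binding domain — blocked (Principle B).
— the students' associates: object of the clause headed by 'photographed'; is c-commanded by the pronoun; coreference would bind this R-expression — blocked (Principle C).
— the surgeons: possessor inside the subject DP of the clause headed by 'photographed'; is c-commanded by the pronoun; coreference would bind this R-expression — blocked (Principle C).
— the surgeons' parents: subject of the clause headed by 'photographed'; is c-commanded by the pronoun; coreference would bind this R-expression — blocked (Principle C).
— the villagers: subject of the matrix clause; c-commands the pronoun but lies outside its binding domain — allowed.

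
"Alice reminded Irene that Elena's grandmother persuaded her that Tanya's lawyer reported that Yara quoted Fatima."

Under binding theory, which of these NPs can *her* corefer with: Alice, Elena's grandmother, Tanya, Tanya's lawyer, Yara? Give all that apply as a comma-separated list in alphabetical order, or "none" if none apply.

Alice

*her* is a pronoun; Principle B requires it to be free in its binding domain — the clause headed by 'persuaded'.
— Alice: subject of the matrix clause; c-commands the pronoun but lies outside its binding domain — allowed.
— Elena's grandmother: subject of the clause headed by 'persuaded'; c-commands the pronoun within its binding domain — blocked (Principle B).
— Tanya: possessor inside the subject DP of the clause headed by 'reported'; is c-commanded by the pronoun; coreference would bind this R-expression — blocked (Principle C).
— Tanya's lawyer: subject of the clause headed by 'reported'; is c-commanded by the pronoun; coreference would bind this R-expression — blocked (Principle C).
— Yara: subject of the clause headed by 'quoted'; is c-commanded by the pronoun; coreference would bind this R-expression — blocked (Principle C).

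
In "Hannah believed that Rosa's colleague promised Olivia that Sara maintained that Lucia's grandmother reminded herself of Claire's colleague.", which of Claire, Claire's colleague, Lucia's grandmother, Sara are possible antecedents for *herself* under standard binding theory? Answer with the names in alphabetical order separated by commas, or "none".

*herself* is a reflexive; Principle A requires it to be bound within its binding domain — the clause headed by 'reminded'.
— Claire: possessor inside the second object DP of the clause headed by 'reminded'; does not c-command the reflexive — cannot bind it (Principle A).
— Claire's colleague: second object of the clause headed by 'reminded'; does not c-command the reflexive — cannot bind it (Principle A).
— Lucia's grandmother: subject of the clause headed by 'reminded'; c-commands the reflexive within its binding domain — allowed (Principle A).
— Sara: subject of the clause headed by 'maintained'; c-commands the reflexive but lies outside its binding domain — cannot bind it (Principle A).

Lucia's grandmother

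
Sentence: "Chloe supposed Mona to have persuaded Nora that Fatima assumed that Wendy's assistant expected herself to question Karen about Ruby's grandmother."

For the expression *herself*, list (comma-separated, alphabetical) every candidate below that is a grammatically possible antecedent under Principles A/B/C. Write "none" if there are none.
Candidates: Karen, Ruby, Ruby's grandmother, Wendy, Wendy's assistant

Wendy's assistant

*herself* is a reflexive; Principle A requires it to be bound within its binding domain — the clause headed by 'expected'.
— Karen: object of the clause headed by 'question'; does not c-command the reflexive — cannot bind it (Principle A).
— Ruby: possessor inside the second object DP of the clause headed by 'question'; does not c-command the reflexive — cannot bind it (Principle A).
— Ruby's grandmother: second object of the clause headed by 'question'; does not c-command the reflexive — cannot bind it (Principle A).
— Wendy: possessor inside the subject DP of the clause headed by 'expected'; does not c-command the reflexive — cannot bind it (Principle A).
— Wendy's assistant: subject of the clause headed by 'expected'; c-commands the reflexive within its binding domain — allowed (Principle A).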